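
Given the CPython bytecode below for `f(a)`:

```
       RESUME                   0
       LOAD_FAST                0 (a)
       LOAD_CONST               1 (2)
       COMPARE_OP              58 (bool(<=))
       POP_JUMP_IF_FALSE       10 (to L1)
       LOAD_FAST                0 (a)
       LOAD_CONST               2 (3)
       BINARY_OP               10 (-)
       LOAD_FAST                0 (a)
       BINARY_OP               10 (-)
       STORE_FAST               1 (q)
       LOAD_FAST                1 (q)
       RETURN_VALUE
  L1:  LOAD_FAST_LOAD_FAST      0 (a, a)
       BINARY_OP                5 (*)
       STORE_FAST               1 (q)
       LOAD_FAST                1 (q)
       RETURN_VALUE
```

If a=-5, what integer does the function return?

LOAD_FAST a → push -5. Stack: [-5]
LOAD_CONST → push 2. Stack: [-5, 2]
COMPARE_OP bool(<=) → -5 vs 2 = True. Stack: [True]
POP_JUMP_IF_FALSE → pop True; no jump. Stack: []
LOAD_FAST a → push -5. Stack: [-5]
LOAD_CONST → push 3. Stack: [-5, 3]
BINARY_OP - → -5 - 3 = -8. Stack: [-8]
LOAD_FAST a → push -5. Stack: [-8, -5]
BINARY_OP - → -8 - -5 = -3. Stack: [-3]
STORE_FAST q → q=-3. Stack: []
LOAD_FAST q → push -3. Stack: [-3]
RETURN_VALUE → return -3.

-3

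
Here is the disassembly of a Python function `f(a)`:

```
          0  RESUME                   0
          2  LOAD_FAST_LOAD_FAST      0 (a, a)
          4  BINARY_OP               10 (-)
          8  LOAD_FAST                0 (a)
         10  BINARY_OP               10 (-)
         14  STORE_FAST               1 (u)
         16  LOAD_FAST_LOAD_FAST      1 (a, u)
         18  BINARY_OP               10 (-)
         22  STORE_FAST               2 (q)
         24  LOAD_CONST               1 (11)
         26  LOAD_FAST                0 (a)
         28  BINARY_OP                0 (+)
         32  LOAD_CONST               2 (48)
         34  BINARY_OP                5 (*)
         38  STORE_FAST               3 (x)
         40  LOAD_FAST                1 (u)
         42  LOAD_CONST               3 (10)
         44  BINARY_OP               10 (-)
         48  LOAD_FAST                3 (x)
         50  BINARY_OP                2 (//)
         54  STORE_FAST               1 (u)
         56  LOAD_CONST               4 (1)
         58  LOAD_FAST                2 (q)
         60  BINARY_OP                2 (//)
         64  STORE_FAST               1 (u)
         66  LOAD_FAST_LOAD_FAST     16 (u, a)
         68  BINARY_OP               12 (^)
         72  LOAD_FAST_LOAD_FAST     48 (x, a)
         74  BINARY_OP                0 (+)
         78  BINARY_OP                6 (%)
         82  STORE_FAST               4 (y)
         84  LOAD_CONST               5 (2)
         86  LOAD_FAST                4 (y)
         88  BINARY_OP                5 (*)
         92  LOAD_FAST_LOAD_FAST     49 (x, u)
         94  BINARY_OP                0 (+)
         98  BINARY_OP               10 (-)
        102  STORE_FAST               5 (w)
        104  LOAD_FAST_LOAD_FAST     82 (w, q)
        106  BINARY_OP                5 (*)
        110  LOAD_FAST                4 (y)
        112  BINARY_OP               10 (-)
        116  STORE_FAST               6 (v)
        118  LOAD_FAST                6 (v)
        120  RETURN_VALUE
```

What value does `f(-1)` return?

LOAD_FAST_LOAD_FAST a,a → push -1,-1. Stack: [-1, -1]
BINARY_OP - → -1 - -1 = 0. Stack: [0]
LOAD_FAST a → push -1. Stack: [0, -1]
BINARY_OP - → 0 - -1 = 1. Stack: [1]
STORE_FAST u → u=1. Stack: []
LOAD_FAST_LOAD_FAST a,u → push -1,1. Stack: [-1, 1]
BINARY_OP - → -1 - 1 = -2. Stack: [-2]
STORE_FAST q → q=-2. Stack: []
LOAD_CONST → push 11. Stack: [11]
LOAD_FAST a → push -1. Stack: [11, -1]
BINARY_OP + → 11 + -1 = 10. Stack: [10]
LOAD_CONST → push 48. Stack: [10, 48]
BINARY_OP * → 10 * 48 = 480. Stack: [480]
STORE_FAST x → x=480. Stack: []
LOAD_FAST u → push 1. Stack: [1]
LOAD_CONST → push 10. Stack: [1, 10]
BINARY_OP - → 1 - 10 = -9. Stack: [-9]
LOAD_FAST x → push 480. Stack: [-9, 480]
BINARY_OP // → -9 // 480 = -1. Stack: [-1]
STORE_FAST u → u=-1. Stack: []
LOAD_CONST → push 1. Stack: [1]
LOAD_FAST q → push -2. Stack: [1, -2]
BINARY_OP // → 1 // -2 = -1. Stack: [-1]
STORE_FAST u → u=-1. Stack: []
LOAD_FAST_LOAD_FAST u,a → push -1,-1. Stack: [-1, -1]
BINARY_OP ^ → -1 ^ -1 = 0. Stack: [0]
LOAD_FAST_LOAD_FAST x,a → push 480,-1. Stack: [0, 480, -1]
BINARY_OP + → 480 + -1 = 479. Stack: [0, 479]
BINARY_OP % → 0 % 479 = 0. Stack: [0]
STORE_FAST y → y=0. Stack: []
LOAD_CONST → push 2. Stack: [2]
LOAD_FAST y → push 0. Stack: [2, 0]
BINARY_OP * → 2 * 0 = 0. Stack: [0]
LOAD_FAST_LOAD_FAST x,u → push 480,-1. Stack: [0, 480, -1]
BINARY_OP + → 480 + -1 = 479. Stack: [0, 479]
BINARY_OP - → 0 - 479 = -479. Stack: [-479]
STORE_FAST w → w=-479. Stack: []
LOAD_FAST_LOAD_FAST w,q → push -479,-2. Stack: [-479, -2]
BINARY_OP * → -479 * -2 = 958. Stack: [958]
LOAD_FAST y → push 0. Stack: [958, 0]
BINARY_OP - → 958 - 0 = 958. Stack: [958]
STORE_FAST v → v=958. Stack: []
LOAD_FAST v → push 958. Stack: [958]
RETURN_VALUE → return 958.

958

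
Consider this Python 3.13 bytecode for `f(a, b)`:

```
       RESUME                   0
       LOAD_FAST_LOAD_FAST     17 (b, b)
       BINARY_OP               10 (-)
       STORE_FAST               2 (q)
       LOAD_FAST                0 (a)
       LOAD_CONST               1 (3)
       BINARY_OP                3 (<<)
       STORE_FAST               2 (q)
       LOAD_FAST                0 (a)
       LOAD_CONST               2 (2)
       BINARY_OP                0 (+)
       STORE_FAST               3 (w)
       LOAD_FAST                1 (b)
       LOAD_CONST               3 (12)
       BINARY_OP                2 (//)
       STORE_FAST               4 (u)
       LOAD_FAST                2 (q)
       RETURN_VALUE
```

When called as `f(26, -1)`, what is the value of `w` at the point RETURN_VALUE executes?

28

LOAD_FAST_LOAD_FAST b,b → push -1,-1. Stack: [-1, -1]
BINARY_OP - → -1 - -1 = 0. Stack: [0]
STORE_FAST q → q=0. Stack: []
LOAD_FAST a → push 26. Stack: [26]
LOAD_CONST → push 3. Stack: [26, 3]
BINARY_OP << → 26 << 3 = 208. Stack: [208]
STORE_FAST q → q=208. Stack: []
LOAD_FAST a → push 26. Stack: [26]
LOAD_CONST → push 2. Stack: [26, 2]
BINARY_OP + → 26 + 2 = 28. Stack: [28]
STORE_FAST w → w=28. Stack: []
LOAD_FAST b → push -1. Stack: [-1]
LOAD_CONST → push 12. Stack: [-1, 12]
BINARY_OP // → -1 // 12 = -1. Stack: [-1]
STORE_FAST u → u=-1. Stack: []
LOAD_FAST q → push 208. Stack: [208]
RETURN_VALUE → return 208.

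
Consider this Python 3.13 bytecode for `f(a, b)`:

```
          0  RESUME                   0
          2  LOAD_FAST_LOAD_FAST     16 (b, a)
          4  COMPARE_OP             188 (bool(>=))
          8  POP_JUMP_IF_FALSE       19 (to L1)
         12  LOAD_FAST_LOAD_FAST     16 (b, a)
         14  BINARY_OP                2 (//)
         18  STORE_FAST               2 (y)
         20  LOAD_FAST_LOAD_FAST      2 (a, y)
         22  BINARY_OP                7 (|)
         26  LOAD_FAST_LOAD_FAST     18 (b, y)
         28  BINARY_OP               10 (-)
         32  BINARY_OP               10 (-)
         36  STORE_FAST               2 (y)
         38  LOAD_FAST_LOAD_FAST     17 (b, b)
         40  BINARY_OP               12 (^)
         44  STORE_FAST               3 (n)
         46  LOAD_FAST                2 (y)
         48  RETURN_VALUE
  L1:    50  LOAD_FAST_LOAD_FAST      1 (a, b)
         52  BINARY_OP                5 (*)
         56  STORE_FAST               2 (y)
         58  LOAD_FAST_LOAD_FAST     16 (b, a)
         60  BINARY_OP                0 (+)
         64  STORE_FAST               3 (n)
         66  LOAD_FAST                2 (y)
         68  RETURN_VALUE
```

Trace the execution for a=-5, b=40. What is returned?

-53

LOAD_FAST_LOAD_FAST b,a → push 40,-5. Stack: [40, -5]
COMPARE_OP bool(>=) → 40 vs -5 = True. Stack: [True]
POP_JUMP_IF_FALSE → pop True; no jump. Stack: []
LOAD_FAST_LOAD_FAST b,a → push 40,-5. Stack: [40, -5]
BINARY_OP // → 40 // -5 = -8. Stack: [-8]
STORE_FAST y → y=-8. Stack: []
LOAD_FAST_LOAD_FAST a,y → push -5,-8. Stack: [-5, -8]
BINARY_OP | → -5 | -8 = -5. Stack: [-5]
LOAD_FAST_LOAD_FAST b,y → push 40,-8. Stack: [-5, 40, -8]
BINARY_OP - → 40 - -8 = 48. Stack: [-5, 48]
BINARY_OP - → -5 - 48 = -53. Stack: [-53]
STORE_FAST y → y=-53. Stack: []
LOAD_FAST_LOAD_FAST b,b → push 40,40. Stack: [40, 40]
BINARY_OP ^ → 40 ^ 40 = 0. Stack: [0]
STORE_FAST n → n=0. Stack: []
LOAD_FAST y → push -53. Stack: [-53]
RETURN_VALUE → return -53.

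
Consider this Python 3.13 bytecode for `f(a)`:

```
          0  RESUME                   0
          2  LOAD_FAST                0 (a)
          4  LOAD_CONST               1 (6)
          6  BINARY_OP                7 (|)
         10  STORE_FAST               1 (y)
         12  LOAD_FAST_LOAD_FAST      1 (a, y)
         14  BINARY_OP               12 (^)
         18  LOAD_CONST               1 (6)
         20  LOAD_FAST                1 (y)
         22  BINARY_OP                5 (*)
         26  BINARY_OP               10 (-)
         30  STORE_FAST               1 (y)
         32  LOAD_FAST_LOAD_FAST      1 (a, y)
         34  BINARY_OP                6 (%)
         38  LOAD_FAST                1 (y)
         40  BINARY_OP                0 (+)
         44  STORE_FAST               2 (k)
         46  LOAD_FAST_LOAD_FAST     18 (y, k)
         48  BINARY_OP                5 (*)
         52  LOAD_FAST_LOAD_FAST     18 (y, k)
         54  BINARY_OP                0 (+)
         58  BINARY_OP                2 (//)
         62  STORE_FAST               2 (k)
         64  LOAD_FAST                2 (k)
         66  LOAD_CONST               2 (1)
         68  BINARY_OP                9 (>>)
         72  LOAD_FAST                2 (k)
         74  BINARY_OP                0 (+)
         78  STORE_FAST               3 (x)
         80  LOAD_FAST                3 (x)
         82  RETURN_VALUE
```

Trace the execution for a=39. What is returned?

LOAD_FAST a → push 39. Stack: [39]
LOAD_CONST → push 6. Stack: [39, 6]
BINARY_OP | → 39 | 6 = 39. Stack: [39]
STORE_FAST y → y=39. Stack: []
LOAD_FAST_LOAD_FAST a,y → push 39,39. Stack: [39, 39]
BINARY_OP ^ → 39 ^ 39 = 0. Stack: [0]
LOAD_CONST → push 6. Stack: [0, 6]
LOAD_FAST y → push 39. Stack: [0, 6, 39]
BINARY_OP * → 6 * 39 = 234. Stack: [0, 234]
BINARY_OP - → 0 - 234 = -234. Stack: [-234]
STORE_FAST y → y=-234. Stack: []
LOAD_FAST_LOAD_FAST a,y → push 39,-234. Stack: [39, -234]
BINARY_OP % → 39 % -234 = -195. Stack: [-195]
LOAD_FAST y → push -234. Stack: [-195, -234]
BINARY_OP + → -195 + -234 = -429. Stack: [-429]
STORE_FAST k → k=-429. Stack: []
LOAD_FAST_LOAD_FAST y,k → push -234,-429. Stack: [-234, -429]
BINARY_OP * → -234 * -429 = 100386. Stack: [100386]
LOAD_FAST_LOAD_FAST y,k → push -234,-429. Stack: [100386, -234, -429]
BINARY_OP + → -234 + -429 = -663. Stack: [100386, -663]
BINARY_OP // → 100386 // -663 = -152. Stack: [-152]
STORE_FAST k → k=-152. Stack: []
LOAD_FAST k → push -152. Stack: [-152]
LOAD_CONST → push 1. Stack: [-152, 1]
BINARY_OP >> → -152 >> 1 = -76. Stack: [-76]
LOAD_FAST k → push -152. Stack: [-76, -152]
BINARY_OP + → -76 + -152 = -228. Stack: [-228]
STORE_FAST x → x=-228. Stack: []
LOAD_FAST x → push -228. Stack: [-228]
RETURN_VALUE → return -228.

-228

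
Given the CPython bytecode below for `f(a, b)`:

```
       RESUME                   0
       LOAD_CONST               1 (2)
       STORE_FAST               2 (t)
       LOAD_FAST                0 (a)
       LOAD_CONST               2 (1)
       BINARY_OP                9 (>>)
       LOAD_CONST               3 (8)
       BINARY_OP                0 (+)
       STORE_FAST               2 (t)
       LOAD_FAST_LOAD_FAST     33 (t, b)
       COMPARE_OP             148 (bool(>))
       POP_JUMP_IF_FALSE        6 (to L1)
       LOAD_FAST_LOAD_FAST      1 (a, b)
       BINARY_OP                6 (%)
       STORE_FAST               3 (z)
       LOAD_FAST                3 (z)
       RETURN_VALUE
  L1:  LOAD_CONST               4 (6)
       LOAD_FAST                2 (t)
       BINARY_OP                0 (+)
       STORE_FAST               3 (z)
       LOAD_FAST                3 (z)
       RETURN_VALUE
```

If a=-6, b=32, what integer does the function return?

11

LOAD_CONST → push 2. Stack: [2]
STORE_FAST t → t=2. Stack: []
LOAD_FAST a → push -6. Stack: [-6]
LOAD_CONST → push 1. Stack: [-6, 1]
BINARY_OP >> → -6 >> 1 = -3. Stack: [-3]
LOAD_CONST → push 8. Stack: [-3, 8]
BINARY_OP + → -3 + 8 = 5. Stack: [5]
STORE_FAST t → t=5. Stack: []
LOAD_FAST_LOAD_FAST t,b → push 5,32. Stack: [5, 32]
COMPARE_OP bool(>) → 5 vs 32 = False. Stack: [False]
POP_JUMP_IF_FALSE → pop False; jump. Stack: []
LOAD_CONST → push 6. Stack: [6]
LOAD_FAST t → push 5. Stack: [6, 5]
BINARY_OP + → 6 + 5 = 11. Stack: [11]
STORE_FAST z → z=11. Stack: []
LOAD_FAST z → push 11. Stack: [11]
RETURN_VALUE → return 11.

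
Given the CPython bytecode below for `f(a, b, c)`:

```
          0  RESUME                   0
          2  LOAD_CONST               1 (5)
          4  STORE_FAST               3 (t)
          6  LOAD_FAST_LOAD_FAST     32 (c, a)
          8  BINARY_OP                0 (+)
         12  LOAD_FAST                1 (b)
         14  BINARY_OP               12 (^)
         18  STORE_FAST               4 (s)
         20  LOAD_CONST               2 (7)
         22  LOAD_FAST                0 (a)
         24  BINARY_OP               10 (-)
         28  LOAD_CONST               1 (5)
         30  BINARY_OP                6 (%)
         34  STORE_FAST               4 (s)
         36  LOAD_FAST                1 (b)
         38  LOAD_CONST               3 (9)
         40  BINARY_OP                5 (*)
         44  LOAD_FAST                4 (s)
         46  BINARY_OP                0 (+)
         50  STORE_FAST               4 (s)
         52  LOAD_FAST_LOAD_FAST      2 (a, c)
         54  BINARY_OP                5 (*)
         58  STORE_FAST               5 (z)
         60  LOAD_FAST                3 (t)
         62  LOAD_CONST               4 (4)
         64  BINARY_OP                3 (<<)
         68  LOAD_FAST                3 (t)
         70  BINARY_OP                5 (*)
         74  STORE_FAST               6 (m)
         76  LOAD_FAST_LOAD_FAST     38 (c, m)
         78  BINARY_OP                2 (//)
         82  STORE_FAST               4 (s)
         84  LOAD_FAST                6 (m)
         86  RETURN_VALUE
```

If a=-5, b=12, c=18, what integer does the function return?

400

LOAD_CONST → push 5. Stack: [5]
STORE_FAST t → t=5. Stack: []
LOAD_FAST_LOAD_FAST c,a → push 18,-5. Stack: [18, -5]
BINARY_OP + → 18 + -5 = 13. Stack: [13]
LOAD_FAST b → push 12. Stack: [13, 12]
BINARY_OP ^ → 13 ^ 12 = 1. Stack: [1]
STORE_FAST s → s=1. Stack: []
LOAD_CONST → push 7. Stack: [7]
LOAD_FAST a → push -5. Stack: [7, -5]
BINARY_OP - → 7 - -5 = 12. Stack: [12]
LOAD_CONST → push 5. Stack: [12, 5]
BINARY_OP % → 12 % 5 = 2. Stack: [2]
STORE_FAST s → s=2. Stack: []
LOAD_FAST b → push 12. Stack: [12]
LOAD_CONST → push 9. Stack: [12, 9]
BINARY_OP * → 12 * 9 = 108. Stack: [108]
LOAD_FAST s → push 2. Stack: [108, 2]
BINARY_OP + → 108 + 2 = 110. Stack: [110]
STORE_FAST s → s=110. Stack: []
LOAD_FAST_LOAD_FAST a,c → push -5,18. Stack: [-5, 18]
BINARY_OP * → -5 * 18 = -90. Stack: [-90]
STORE_FAST z → z=-90. Stack: []
LOAD_FAST t → push 5. Stack: [5]
LOAD_CONST → push 4. Stack: [5, 4]
BINARY_OP << → 5 << 4 = 80. Stack: [80]
LOAD_FAST t → push 5. Stack: [80, 5]
BINARY_OP * → 80 * 5 = 400. Stack: [400]
STORE_FAST m → m=400. Stack: []
LOAD_FAST_LOAD_FAST c,m → push 18,400. Stack: [18, 400]
BINARY_OP // → 18 // 400 = 0. Stack: [0]
STORE_FAST s → s=0. Stack: []
LOAD_FAST m → push 400. Stack: [400]
RETURN_VALUE → return 400.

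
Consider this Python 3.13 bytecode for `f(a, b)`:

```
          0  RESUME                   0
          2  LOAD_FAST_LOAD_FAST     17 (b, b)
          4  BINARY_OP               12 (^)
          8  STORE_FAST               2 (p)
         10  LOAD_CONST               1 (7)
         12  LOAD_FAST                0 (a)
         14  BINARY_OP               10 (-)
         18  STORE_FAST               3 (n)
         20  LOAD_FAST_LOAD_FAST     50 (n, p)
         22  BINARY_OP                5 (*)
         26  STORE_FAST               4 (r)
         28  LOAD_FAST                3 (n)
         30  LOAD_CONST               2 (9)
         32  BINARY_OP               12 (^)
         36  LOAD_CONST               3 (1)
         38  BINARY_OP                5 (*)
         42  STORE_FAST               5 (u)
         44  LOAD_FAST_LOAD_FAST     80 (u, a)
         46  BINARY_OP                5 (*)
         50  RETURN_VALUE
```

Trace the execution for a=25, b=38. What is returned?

-625

LOAD_FAST_LOAD_FAST b,b → push 38,38. Stack: [38, 38]
BINARY_OP ^ → 38 ^ 38 = 0. Stack: [0]
STORE_FAST p → p=0. Stack: []
LOAD_CONST → push 7. Stack: [7]
LOAD_FAST a → push 25. Stack: [7, 25]
BINARY_OP - → 7 - 25 = -18. Stack: [-18]
STORE_FAST n → n=-18. Stack: []
LOAD_FAST_LOAD_FAST n,p → push -18,0. Stack: [-18, 0]
BINARY_OP * → -18 * 0 = 0. Stack: [0]
STORE_FAST r → r=0. Stack: []
LOAD_FAST n → push -18. Stack: [-18]
LOAD_CONST → push 9. Stack: [-18, 9]
BINARY_OP ^ → -18 ^ 9 = -25. Stack: [-25]
LOAD_CONST → push 1. Stack: [-25, 1]
BINARY_OP * → -25 * 1 = -25. Stack: [-25]
STORE_FAST u → u=-25. Stack: []
LOAD_FAST_LOAD_FAST u,a → push -25,25. Stack: [-25, 25]
BINARY_OP * → -25 * 25 = -625. Stack: [-625]
RETURN_VALUE → return -625.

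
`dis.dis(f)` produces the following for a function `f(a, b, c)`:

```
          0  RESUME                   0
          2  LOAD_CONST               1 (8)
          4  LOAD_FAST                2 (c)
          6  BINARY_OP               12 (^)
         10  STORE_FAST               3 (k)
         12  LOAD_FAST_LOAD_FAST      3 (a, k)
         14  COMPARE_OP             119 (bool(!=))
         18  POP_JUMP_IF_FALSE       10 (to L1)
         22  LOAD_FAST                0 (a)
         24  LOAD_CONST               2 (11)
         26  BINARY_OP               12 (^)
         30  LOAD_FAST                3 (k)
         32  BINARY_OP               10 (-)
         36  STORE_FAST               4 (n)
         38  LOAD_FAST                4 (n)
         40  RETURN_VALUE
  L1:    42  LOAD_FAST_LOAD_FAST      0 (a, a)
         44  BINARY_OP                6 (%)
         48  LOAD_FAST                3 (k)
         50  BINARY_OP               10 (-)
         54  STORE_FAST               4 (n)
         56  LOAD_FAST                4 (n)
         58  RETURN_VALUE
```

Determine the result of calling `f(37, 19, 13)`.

41

LOAD_CONST → push 8. Stack: [8]
LOAD_FAST c → push 13. Stack: [8, 13]
BINARY_OP ^ → 8 ^ 13 = 5. Stack: [5]
STORE_FAST k → k=5. Stack: []
LOAD_FAST_LOAD_FAST a,k → push 37,5. Stack: [37, 5]
COMPARE_OP bool(!=) → 37 vs 5 = True. Stack: [True]
POP_JUMP_IF_FALSE → pop True; no jump. Stack: []
LOAD_FAST a → push 37. Stack: [37]
LOAD_CONST → push 11. Stack: [37, 11]
BINARY_OP ^ → 37 ^ 11 = 46. Stack: [46]
LOAD_FAST k → push 5. Stack: [46, 5]
BINARY_OP - → 46 - 5 = 41. Stack: [41]
STORE_FAST n → n=41. Stack: []
LOAD_FAST n → push 41. Stack: [41]
RETURN_VALUE → return 41.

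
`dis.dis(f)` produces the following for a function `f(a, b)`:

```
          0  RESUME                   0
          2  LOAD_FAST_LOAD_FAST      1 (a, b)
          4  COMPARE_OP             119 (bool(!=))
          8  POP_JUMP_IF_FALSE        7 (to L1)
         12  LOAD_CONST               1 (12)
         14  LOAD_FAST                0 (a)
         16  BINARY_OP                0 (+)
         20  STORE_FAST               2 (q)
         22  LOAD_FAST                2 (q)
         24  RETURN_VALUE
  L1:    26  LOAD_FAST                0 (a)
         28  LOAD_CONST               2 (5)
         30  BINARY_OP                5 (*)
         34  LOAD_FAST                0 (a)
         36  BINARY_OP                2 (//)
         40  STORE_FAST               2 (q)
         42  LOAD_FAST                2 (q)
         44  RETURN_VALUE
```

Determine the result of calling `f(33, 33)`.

5

LOAD_FAST_LOAD_FAST a,b → push 33,33. Stack: [33, 33]
COMPARE_OP bool(!=) → 33 vs 33 = False. Stack: [False]
POP_JUMP_IF_FALSE → pop False; jump. Stack: []
LOAD_FAST a → push 33. Stack: [33]
LOAD_CONST → push 5. Stack: [33, 5]
BINARY_OP * → 33 * 5 = 165. Stack: [165]
LOAD_FAST a → push 33. Stack: [165, 33]
BINARY_OP // → 165 // 33 = 5. Stack: [5]
STORE_FAST q → q=5. Stack: []
LOAD_FAST q → push 5. Stack: [5]
RETURN_VALUE → return 5.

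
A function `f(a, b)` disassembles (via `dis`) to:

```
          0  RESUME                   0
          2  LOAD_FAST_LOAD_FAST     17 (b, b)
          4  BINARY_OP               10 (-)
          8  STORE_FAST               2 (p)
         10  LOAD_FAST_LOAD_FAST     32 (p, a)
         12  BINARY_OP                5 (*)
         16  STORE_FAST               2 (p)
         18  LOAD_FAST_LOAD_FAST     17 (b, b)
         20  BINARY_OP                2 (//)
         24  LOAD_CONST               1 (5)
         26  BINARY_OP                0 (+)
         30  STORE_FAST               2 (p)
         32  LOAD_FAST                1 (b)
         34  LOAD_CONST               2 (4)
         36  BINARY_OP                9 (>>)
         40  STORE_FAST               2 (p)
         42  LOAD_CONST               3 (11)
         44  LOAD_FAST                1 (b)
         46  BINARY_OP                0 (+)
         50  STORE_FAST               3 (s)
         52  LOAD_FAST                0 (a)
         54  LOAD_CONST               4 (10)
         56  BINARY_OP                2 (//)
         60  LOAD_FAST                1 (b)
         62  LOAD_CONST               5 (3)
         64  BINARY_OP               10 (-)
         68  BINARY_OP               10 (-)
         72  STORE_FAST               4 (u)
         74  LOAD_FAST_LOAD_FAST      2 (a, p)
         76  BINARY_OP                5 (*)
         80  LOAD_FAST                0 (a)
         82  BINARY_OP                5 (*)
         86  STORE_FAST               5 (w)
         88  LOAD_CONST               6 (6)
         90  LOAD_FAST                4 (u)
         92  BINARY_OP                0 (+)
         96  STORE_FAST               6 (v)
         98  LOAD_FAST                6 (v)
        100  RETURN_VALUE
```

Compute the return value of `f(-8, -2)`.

10

LOAD_FAST_LOAD_FAST b,b → push -2,-2. Stack: [-2, -2]
BINARY_OP - → -2 - -2 = 0. Stack: [0]
STORE_FAST p → p=0. Stack: []
LOAD_FAST_LOAD_FAST p,a → push 0,-8. Stack: [0, -8]
BINARY_OP * → 0 * -8 = 0. Stack: [0]
STORE_FAST p → p=0. Stack: []
LOAD_FAST_LOAD_FAST b,b → push -2,-2. Stack: [-2, -2]
BINARY_OP // → -2 // -2 = 1. Stack: [1]
LOAD_CONST → push 5. Stack: [1, 5]
BINARY_OP + → 1 + 5 = 6. Stack: [6]
STORE_FAST p → p=6. Stack: []
LOAD_FAST b → push -2. Stack: [-2]
LOAD_CONST → push 4. Stack: [-2, 4]
BINARY_OP >> → -2 >> 4 = -1. Stack: [-1]
STORE_FAST p → p=-1. Stack: []
LOAD_CONST → push 11. Stack: [11]
LOAD_FAST b → push -2. Stack: [11, -2]
BINARY_OP + → 11 + -2 = 9. Stack: [9]
STORE_FAST s → s=9. Stack: []
LOAD_FAST a → push -8. Stack: [-8]
LOAD_CONST → push 10. Stack: [-8, 10]
BINARY_OP // → -8 // 10 = -1. Stack: [-1]
LOAD_FAST b → push -2. Stack: [-1, -2]
LOAD_CONST → push 3. Stack: [-1, -2, 3]
BINARY_OP - → -2 - 3 = -5. Stack: [-1, -5]
BINARY_OP - → -1 - -5 = 4. Stack: [4]
STORE_FAST u → u=4. Stack: []
LOAD_FAST_LOAD_FAST a,p → push -8,-1. Stack: [-8, -1]
BINARY_OP * → -8 * -1 = 8. Stack: [8]
LOAD_FAST a → push -8. Stack: [8, -8]
BINARY_OP * → 8 * -8 = -64. Stack: [-64]
STORE_FAST w → w=-64. Stack: []
LOAD_CONST → push 6. Stack: [6]
LOAD_FAST u → push 4. Stack: [6, 4]
BINARY_OP + → 6 + 4 = 10. Stack: [10]
STORE_FAST v → v=10. Stack: []
LOAD_FAST v → push 10. Stack: [10]
RETURN_VALUE → return 10.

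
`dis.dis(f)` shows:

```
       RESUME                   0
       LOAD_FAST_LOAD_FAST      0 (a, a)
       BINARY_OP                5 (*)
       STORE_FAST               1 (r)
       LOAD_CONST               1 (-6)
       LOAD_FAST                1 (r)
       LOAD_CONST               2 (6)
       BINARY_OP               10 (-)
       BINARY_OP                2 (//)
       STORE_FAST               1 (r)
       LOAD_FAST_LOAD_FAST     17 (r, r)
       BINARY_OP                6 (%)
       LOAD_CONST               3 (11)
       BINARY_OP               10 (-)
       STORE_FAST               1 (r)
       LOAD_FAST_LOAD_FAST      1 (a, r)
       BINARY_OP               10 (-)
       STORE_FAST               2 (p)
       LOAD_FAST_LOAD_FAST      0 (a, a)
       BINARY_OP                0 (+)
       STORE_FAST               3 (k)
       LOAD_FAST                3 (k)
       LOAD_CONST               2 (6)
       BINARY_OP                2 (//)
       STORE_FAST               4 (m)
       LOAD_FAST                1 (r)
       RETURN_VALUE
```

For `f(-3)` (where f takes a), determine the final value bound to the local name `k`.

LOAD_FAST_LOAD_FAST a,a → push -3,-3. Stack: [-3, -3]
BINARY_OP * → -3 * -3 = 9. Stack: [9]
STORE_FAST r → r=9. Stack: []
LOAD_CONST → push -6. Stack: [-6]
LOAD_FAST r → push 9. Stack: [-6, 9]
LOAD_CONST → push 6. Stack: [-6, 9, 6]
BINARY_OP - → 9 - 6 = 3. Stack: [-6, 3]
BINARY_OP // → -6 // 3 = -2. Stack: [-2]
STORE_FAST r → r=-2. Stack: []
LOAD_FAST_LOAD_FAST r,r → push -2,-2. Stack: [-2, -2]
BINARY_OP % → -2 % -2 = 0. Stack: [0]
LOAD_CONST → push 11. Stack: [0, 11]
BINARY_OP - → 0 - 11 = -11. Stack: [-11]
STORE_FAST r → r=-11. Stack: []
LOAD_FAST_LOAD_FAST a,r → push -3,-11. Stack: [-3, -11]
BINARY_OP - → -3 - -11 = 8. Stack: [8]
STORE_FAST p → p=8. Stack: []
LOAD_FAST_LOAD_FAST a,a → push -3,-3. Stack: [-3, -3]
BINARY_OP + → -3 + -3 = -6. Stack: [-6]
STORE_FAST k → k=-6. Stack: []
LOAD_FAST k → push -6. Stack: [-6]
LOAD_CONST → push 6. Stack: [-6, 6]
BINARY_OP // → -6 // 6 = -1. Stack: [-1]
STORE_FAST m → m=-1. Stack: []
LOAD_FAST r → push -11. Stack: [-11]
RETURN_VALUE → return -11.

-6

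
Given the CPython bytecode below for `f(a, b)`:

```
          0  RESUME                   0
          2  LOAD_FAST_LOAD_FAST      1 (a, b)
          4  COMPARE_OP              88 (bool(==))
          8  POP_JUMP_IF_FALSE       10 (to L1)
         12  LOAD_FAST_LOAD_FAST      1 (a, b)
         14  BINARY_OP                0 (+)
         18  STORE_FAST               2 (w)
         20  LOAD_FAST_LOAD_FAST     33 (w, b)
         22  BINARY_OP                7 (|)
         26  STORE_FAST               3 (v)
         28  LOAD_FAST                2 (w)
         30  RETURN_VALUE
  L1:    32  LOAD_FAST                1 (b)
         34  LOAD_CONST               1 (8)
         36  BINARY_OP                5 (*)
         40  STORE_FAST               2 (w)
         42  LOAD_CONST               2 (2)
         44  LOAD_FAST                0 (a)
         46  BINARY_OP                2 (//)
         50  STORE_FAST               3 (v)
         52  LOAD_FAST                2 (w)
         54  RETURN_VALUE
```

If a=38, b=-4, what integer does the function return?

LOAD_FAST_LOAD_FAST a,b → push 38,-4. Stack: [38, -4]
COMPARE_OP bool(==) → 38 vs -4 = False. Stack: [False]
POP_JUMP_IF_FALSE → pop False; jump. Stack: []
LOAD_FAST b → push -4. Stack: [-4]
LOAD_CONST → push 8. Stack: [-4, 8]
BINARY_OP * → -4 * 8 = -32. Stack: [-32]
STORE_FAST w → w=-32. Stack: []
LOAD_CONST → push 2. Stack: [2]
LOAD_FAST a → push 38. Stack: [2, 38]
BINARY_OP // → 2 // 38 = 0. Stack: [0]
STORE_FAST v → v=0. Stack: []
LOAD_FAST w → push -32. Stack: [-32]
RETURN_VALUE → return -32.

-32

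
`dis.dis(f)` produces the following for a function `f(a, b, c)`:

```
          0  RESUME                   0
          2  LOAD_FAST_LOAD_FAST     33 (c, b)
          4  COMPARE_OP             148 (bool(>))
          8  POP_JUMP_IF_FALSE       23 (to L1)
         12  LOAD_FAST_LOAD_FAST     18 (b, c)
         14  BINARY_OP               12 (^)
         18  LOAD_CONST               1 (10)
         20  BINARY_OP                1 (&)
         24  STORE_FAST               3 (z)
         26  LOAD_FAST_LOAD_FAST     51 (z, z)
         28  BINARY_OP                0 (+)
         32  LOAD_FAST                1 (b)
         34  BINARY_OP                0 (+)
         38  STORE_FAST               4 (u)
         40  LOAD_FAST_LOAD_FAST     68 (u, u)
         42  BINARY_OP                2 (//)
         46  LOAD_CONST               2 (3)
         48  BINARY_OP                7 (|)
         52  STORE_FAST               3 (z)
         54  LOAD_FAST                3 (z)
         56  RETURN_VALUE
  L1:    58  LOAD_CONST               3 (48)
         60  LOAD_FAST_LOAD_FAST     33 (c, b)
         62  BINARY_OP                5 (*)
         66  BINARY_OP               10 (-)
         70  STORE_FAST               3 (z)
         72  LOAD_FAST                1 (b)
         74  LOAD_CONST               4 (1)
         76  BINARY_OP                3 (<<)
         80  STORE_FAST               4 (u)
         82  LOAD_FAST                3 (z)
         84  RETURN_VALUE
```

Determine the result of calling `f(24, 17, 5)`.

-37

LOAD_FAST_LOAD_FAST c,b → push 5,17. Stack: [5, 17]
COMPARE_OP bool(>) → 5 vs 17 = False. Stack: [False]
POP_JUMP_IF_FALSE → pop False; jump. Stack: []
LOAD_CONST → push 48. Stack: [48]
LOAD_FAST_LOAD_FAST c,b → push 5,17. Stack: [48, 5, 17]
BINARY_OP * → 5 * 17 = 85. Stack: [48, 85]
BINARY_OP - → 48 - 85 = -37. Stack: [-37]
STORE_FAST z → z=-37. Stack: []
LOAD_FAST b → push 17. Stack: [17]
LOAD_CONST → push 1. Stack: [17, 1]
BINARY_OP << → 17 << 1 = 34. Stack: [34]
STORE_FAST u → u=34. Stack: []
LOAD_FAST z → push -37. Stack: [-37]
RETURN_VALUE → return -37.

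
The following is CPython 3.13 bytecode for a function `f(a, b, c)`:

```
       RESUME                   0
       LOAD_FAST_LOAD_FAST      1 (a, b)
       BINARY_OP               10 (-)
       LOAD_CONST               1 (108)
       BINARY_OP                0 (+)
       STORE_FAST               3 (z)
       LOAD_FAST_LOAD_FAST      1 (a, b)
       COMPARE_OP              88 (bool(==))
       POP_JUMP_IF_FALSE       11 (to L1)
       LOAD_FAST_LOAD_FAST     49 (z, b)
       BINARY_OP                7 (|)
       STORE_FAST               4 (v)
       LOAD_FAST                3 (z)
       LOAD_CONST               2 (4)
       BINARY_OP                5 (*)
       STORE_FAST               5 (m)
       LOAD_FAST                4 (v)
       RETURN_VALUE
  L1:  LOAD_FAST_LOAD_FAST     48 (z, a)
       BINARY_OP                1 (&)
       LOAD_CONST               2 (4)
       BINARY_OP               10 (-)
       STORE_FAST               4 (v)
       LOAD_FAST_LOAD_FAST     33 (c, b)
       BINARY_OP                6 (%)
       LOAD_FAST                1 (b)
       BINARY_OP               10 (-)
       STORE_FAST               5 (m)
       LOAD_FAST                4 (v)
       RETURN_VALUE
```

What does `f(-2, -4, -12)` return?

106

LOAD_FAST_LOAD_FAST a,b → push -2,-4. Stack: [-2, -4]
BINARY_OP - → -2 - -4 = 2. Stack: [2]
LOAD_CONST → push 108. Stack: [2, 108]
BINARY_OP + → 2 + 108 = 110. Stack: [110]
STORE_FAST z → z=110. Stack: []
LOAD_FAST_LOAD_FAST a,b → push -2,-4. Stack: [-2, -4]
COMPARE_OP bool(==) → -2 vs -4 = False. Stack: [False]
POP_JUMP_IF_FALSE → pop False; jump. Stack: []
LOAD_FAST_LOAD_FAST z,a → push 110,-2. Stack: [110, -2]
BINARY_OP & → 110 & -2 = 110. Stack: [110]
LOAD_CONST → push 4. Stack: [110, 4]
BINARY_OP - → 110 - 4 = 106. Stack: [106]
STORE_FAST v → v=106. Stack: []
LOAD_FAST_LOAD_FAST c,b → push -12,-4. Stack: [-12, -4]
BINARY_OP % → -12 % -4 = 0. Stack: [0]
LOAD_FAST b → push -4. Stack: [0, -4]
BINARY_OP - → 0 - -4 = 4. Stack: [4]
STORE_FAST m → m=4. Stack: []
LOAD_FAST v → push 106. Stack: [106]
RETURN_VALUE → return 106.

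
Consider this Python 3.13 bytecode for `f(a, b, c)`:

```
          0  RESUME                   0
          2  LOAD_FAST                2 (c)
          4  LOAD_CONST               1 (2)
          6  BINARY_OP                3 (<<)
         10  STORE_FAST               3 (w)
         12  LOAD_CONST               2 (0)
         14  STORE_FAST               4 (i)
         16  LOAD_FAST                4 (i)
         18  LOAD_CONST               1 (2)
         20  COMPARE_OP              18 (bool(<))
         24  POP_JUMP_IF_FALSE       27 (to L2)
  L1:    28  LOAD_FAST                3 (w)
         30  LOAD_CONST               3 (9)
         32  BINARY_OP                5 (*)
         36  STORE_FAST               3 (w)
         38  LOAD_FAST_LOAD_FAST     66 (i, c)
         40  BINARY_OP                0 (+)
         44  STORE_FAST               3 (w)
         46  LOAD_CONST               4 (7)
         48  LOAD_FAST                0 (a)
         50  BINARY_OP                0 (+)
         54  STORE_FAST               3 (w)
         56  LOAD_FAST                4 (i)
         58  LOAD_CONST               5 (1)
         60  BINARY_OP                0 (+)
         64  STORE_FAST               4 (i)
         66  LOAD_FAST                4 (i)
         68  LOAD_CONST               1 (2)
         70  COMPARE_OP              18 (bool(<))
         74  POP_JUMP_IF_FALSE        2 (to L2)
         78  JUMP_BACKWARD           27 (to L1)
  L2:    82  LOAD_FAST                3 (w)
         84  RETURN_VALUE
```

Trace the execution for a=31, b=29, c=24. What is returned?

LOAD_FAST c → push 24. Stack: [24]
LOAD_CONST → push 2. Stack: [24, 2]
BINARY_OP << → 24 << 2 = 96. Stack: [96]
STORE_FAST w → w=96. Stack: []
LOAD_CONST → push 0. Stack: [0]
STORE_FAST i → i=0. Stack: []
LOAD_FAST i → push 0. Stack: [0]
LOAD_CONST → push 2. Stack: [0, 2]
COMPARE_OP bool(<) → 0 vs 2 = True. Stack: [True]
POP_JUMP_IF_FALSE → pop True; no jump. Stack: []
LOAD_FAST w → push 96. Stack: [96]
LOAD_CONST → push 9. Stack: [96, 9]
BINARY_OP * → 96 * 9 = 864. Stack: [864]
STORE_FAST w → w=864. Stack: []
LOAD_FAST_LOAD_FAST i,c → push 0,24. Stack: [0, 24]
BINARY_OP + → 0 + 24 = 24. Stack: [24]
STORE_FAST w → w=24. Stack: []
LOAD_CONST → push 7. Stack: [7]
LOAD_FAST a → push 31. Stack: [7, 31]
BINARY_OP + → 7 + 31 = 38. Stack: [38]
STORE_FAST w → w=38. Stack: []
LOAD_FAST i → push 0. Stack: [0]
LOAD_CONST → push 1. Stack: [0, 1]
BINARY_OP + → 0 + 1 = 1. Stack: [1]
STORE_FAST i → i=1. Stack: []
LOAD_FAST i → push 1. Stack: [1]
LOAD_CONST → push 2. Stack: [1, 2]
COMPARE_OP bool(<) → 1 vs 2 = True. Stack: [True]
POP_JUMP_IF_FALSE → pop True; no jump. Stack: []
LOAD_FAST w → push 38. Stack: [38]
LOAD_CONST → push 9. Stack: [38, 9]
BINARY_OP * → 38 * 9 = 342. Stack: [342]
STORE_FAST w → w=342. Stack: []
LOAD_FAST_LOAD_FAST i,c → push 1,24. Stack: [1, 24]
BINARY_OP + → 1 + 24 = 25. Stack: [25]
STORE_FAST w → w=25. Stack: []
LOAD_CONST → push 7. Stack: [7]
LOAD_FAST a → push 31. Stack: [7, 31]
BINARY_OP + → 7 + 31 = 38. Stack: [38]
STORE_FAST w → w=38. Stack: []
LOAD_FAST i → push 1. Stack: [1]
LOAD_CONST → push 1. Stack: [1, 1]
BINARY_OP + → 1 + 1 = 2. Stack: [2]
STORE_FAST i → i=2. Stack: []
LOAD_FAST i → push 2. Stack: [2]
LOAD_CONST → push 2. Stack: [2, 2]
COMPARE_OP bool(<) → 2 vs 2 = False. Stack: [False]
POP_JUMP_IF_FALSE → pop False; jump. Stack: []
LOAD_FAST w → push 38. Stack: [38]
RETURN_VALUE → return 38.

38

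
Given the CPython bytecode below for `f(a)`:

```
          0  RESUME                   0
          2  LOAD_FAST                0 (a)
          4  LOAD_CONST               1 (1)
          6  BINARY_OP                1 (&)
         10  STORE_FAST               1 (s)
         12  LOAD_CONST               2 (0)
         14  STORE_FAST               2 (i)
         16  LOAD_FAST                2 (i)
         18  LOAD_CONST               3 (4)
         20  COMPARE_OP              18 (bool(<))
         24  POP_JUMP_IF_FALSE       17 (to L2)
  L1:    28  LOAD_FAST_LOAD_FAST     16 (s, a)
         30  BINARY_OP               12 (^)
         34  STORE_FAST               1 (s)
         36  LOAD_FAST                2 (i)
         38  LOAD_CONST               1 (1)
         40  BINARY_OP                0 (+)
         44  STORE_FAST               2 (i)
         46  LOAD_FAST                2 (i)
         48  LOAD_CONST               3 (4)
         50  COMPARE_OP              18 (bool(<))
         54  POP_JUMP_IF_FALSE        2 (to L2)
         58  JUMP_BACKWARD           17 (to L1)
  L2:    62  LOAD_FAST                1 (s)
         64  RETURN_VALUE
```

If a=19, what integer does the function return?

LOAD_FAST a → push 19. Stack: [19]
LOAD_CONST → push 1. Stack: [19, 1]
BINARY_OP & → 19 & 1 = 1. Stack: [1]
STORE_FAST s → s=1. Stack: []
LOAD_CONST → push 0. Stack: [0]
STORE_FAST i → i=0. Stack: []
LOAD_FAST i → push 0. Stack: [0]
LOAD_CONST → push 4. Stack: [0, 4]
COMPARE_OP bool(<) → 0 vs 4 = True. Stack: [True]
POP_JUMP_IF_FALSE → pop True; no jump. Stack: []
LOAD_FAST_LOAD_FAST s,a → push 1,19. Stack: [1, 19]
BINARY_OP ^ → 1 ^ 19 = 18. Stack: [18]
STORE_FAST s → s=18. Stack: []
LOAD_FAST i → push 0. Stack: [0]
LOAD_CONST → push 1. Stack: [0, 1]
BINARY_OP + → 0 + 1 = 1. Stack: [1]
STORE_FAST i → i=1. Stack: []
LOAD_FAST i → push 1. Stack: [1]
LOAD_CONST → push 4. Stack: [1, 4]
COMPARE_OP bool(<) → 1 vs 4 = True. Stack: [True]
POP_JUMP_IF_FALSE → pop True; no jump. Stack: []
LOAD_FAST_LOAD_FAST s,a → push 18,19. Stack: [18, 19]
BINARY_OP ^ → 18 ^ 19 = 1. Stack: [1]
STORE_FAST s → s=1. Stack: []
LOAD_FAST i → push 1. Stack: [1]
LOAD_CONST → push 1. Stack: [1, 1]
BINARY_OP + → 1 + 1 = 2. Stack: [2]
STORE_FAST i → i=2. Stack: []
LOAD_FAST i → push 2. Stack: [2]
LOAD_CONST → push 4. Stack: [2, 4]
COMPARE_OP bool(<) → 2 vs 4 = True. Stack: [True]
POP_JUMP_IF_FALSE → pop True; no jump. Stack: []
LOAD_FAST_LOAD_FAST s,a → push 1,19. Stack: [1, 19]
BINARY_OP ^ → 1 ^ 19 = 18. Stack: [18]
STORE_FAST s → s=18. Stack: []
LOAD_FAST i → push 2. Stack: [2]
LOAD_CONST → push 1. Stack: [2, 1]
BINARY_OP + → 2 + 1 = 3. Stack: [3]
STORE_FAST i → i=3. Stack: []
LOAD_FAST i → push 3. Stack: [3]
LOAD_CONST → push 4. Stack: [3, 4]
COMPARE_OP bool(<) → 3 vs 4 = True. Stack: [True]
POP_JUMP_IF_FALSE → pop True; no jump. Stack: []
LOAD_FAST_LOAD_FAST s,a → push 18,19. Stack: [18, 19]
BINARY_OP ^ → 18 ^ 19 = 1. Stack: [1]
STORE_FAST s → s=1. Stack: []
LOAD_FAST i → push 3. Stack: [3]
LOAD_CONST → push 1. Stack: [3, 1]
BINARY_OP + → 3 + 1 = 4. Stack: [4]
STORE_FAST i → i=4. Stack: []
LOAD_FAST i → push 4. Stack: [4]
LOAD_CONST → push 4. Stack: [4, 4]
COMPARE_OP bool(<) → 4 vs 4 = False. Stack: [False]
POP_JUMP_IF_FALSE → pop False; jump. Stack: []
LOAD_FAST s → push 1. Stack: [1]
RETURN_VALUE → return 1.

1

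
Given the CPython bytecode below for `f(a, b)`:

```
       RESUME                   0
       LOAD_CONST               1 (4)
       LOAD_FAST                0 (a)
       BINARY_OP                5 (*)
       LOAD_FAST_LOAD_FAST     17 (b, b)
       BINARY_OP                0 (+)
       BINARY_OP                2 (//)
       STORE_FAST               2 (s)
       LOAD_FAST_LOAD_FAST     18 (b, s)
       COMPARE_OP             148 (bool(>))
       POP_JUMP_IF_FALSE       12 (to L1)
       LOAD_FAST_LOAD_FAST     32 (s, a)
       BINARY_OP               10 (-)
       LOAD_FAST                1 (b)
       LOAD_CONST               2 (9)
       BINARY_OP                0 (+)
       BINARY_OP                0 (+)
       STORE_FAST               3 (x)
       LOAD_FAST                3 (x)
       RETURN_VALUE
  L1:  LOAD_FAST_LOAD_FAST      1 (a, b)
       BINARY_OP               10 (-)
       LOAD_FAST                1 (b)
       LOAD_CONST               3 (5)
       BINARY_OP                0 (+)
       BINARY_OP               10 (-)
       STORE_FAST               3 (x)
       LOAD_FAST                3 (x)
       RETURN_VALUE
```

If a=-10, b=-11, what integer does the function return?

7

LOAD_CONST → push 4. Stack: [4]
LOAD_FAST a → push -10. Stack: [4, -10]
BINARY_OP * → 4 * -10 = -40. Stack: [-40]
LOAD_FAST_LOAD_FAST b,b → push -11,-11. Stack: [-40, -11, -11]
BINARY_OP + → -11 + -11 = -22. Stack: [-40, -22]
BINARY_OP // → -40 // -22 = 1. Stack: [1]
STORE_FAST s → s=1. Stack: []
LOAD_FAST_LOAD_FAST b,s → push -11,1. Stack: [-11, 1]
COMPARE_OP bool(>) → -11 vs 1 = False. Stack: [False]
POP_JUMP_IF_FALSE → pop False; jump. Stack: []
LOAD_FAST_LOAD_FAST a,b → push -10,-11. Stack: [-10, -11]
BINARY_OP - → -10 - -11 = 1. Stack: [1]
LOAD_FAST b → push -11. Stack: [1, -11]
LOAD_CONST → push 5. Stack: [1, -11, 5]
BINARY_OP + → -11 + 5 = -6. Stack: [1, -6]
BINARY_OP - → 1 - -6 = 7. Stack: [7]
STORE_FAST x → x=7. Stack: []
LOAD_FAST x → push 7. Stack: [7]
RETURN_VALUE → return 7.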